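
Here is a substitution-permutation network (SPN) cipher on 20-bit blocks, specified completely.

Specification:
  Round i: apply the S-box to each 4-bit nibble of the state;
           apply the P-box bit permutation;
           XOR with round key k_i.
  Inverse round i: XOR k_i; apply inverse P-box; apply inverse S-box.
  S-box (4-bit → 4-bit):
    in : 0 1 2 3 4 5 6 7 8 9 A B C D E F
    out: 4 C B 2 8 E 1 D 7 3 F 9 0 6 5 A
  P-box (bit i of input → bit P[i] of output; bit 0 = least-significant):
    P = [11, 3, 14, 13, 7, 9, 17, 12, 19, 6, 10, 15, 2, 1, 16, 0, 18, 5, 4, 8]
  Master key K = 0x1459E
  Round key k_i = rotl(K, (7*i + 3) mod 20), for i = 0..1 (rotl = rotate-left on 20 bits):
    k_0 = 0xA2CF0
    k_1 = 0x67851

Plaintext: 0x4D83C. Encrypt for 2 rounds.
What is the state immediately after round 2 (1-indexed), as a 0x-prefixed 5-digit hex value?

0xEC0FE

s_0 = plaintext = 0x4D83C
s_1 = Round(s_0, k_0) = 0x32BB2
s_2 = Round(s_1, k_1) = 0xEC0FE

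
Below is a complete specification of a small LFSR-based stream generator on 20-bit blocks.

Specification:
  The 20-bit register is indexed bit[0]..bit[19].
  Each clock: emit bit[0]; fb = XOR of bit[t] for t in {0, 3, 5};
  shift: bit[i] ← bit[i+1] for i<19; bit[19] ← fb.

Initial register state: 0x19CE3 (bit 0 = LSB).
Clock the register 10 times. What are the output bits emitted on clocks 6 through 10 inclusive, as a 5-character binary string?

reg_0 = 0x19CE3
clock 1: out=1, reg = 0x0CE71
clock 2: out=1, reg = 0x06738
clock 3: out=0, reg = 0x0339C
clock 4: out=0, reg = 0x819CE
clock 5: out=0, reg = 0xC0CE7
clock 6: out=1, reg = 0x60673
clock 7: out=1, reg = 0x30339
clock 8: out=1, reg = 0x9819C
clock 9: out=0, reg = 0xCC0CE
clock 10: out=0, reg = 0xE6067

11100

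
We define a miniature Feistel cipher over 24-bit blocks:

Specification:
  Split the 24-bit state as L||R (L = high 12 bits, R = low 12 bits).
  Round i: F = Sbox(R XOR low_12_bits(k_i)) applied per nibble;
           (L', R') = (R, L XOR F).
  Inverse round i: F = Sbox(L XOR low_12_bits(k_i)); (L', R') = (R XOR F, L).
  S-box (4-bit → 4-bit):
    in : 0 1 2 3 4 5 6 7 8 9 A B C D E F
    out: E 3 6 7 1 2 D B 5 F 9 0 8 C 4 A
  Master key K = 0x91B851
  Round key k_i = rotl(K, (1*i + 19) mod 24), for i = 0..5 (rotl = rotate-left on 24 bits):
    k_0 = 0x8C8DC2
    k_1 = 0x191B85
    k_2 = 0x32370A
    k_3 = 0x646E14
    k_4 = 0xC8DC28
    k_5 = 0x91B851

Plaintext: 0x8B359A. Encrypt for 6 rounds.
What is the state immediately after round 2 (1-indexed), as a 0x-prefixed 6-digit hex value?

s_0 = plaintext = 0x8B359A
s_1 = Round(s_0, k_0) = 0x59AD96
s_2 = Round(s_1, k_1) = 0xD968AD
s_3 = Round(s_2, k_2) = 0x8AD70D
s_4 = Round(s_3, k_3) = 0x70D792
s_5 = Round(s_4, k_4) = 0x792704
s_6 = Round(s_5, k_5) = 0x704DB0

0xD968AD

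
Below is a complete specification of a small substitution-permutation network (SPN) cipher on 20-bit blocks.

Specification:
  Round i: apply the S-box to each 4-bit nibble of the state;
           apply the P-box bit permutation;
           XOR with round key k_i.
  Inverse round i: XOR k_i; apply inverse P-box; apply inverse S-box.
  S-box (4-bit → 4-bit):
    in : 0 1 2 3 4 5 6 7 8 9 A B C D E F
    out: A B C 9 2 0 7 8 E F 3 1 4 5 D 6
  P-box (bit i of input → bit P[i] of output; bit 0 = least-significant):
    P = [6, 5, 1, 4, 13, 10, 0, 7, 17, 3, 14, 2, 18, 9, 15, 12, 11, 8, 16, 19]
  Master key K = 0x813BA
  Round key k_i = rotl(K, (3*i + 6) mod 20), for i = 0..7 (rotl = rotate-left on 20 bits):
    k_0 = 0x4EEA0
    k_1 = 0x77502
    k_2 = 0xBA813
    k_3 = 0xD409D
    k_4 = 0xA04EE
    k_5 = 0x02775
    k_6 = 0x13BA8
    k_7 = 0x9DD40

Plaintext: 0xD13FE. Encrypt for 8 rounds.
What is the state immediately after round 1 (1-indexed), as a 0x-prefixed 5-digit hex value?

s_0 = plaintext = 0xD13FE
s_1 = Round(s_0, k_0) = 0x3F0F7
s_2 = Round(s_1, k_1) = 0xFFB1F
s_3 = Round(s_2, k_2) = 0x80FB1
s_4 = Round(s_3, k_3) = 0x433E5
s_5 = Round(s_4, k_4) = 0xC356B
s_6 = Round(s_5, k_5) = 0x51334
s_7 = Round(s_6, k_6) = 0x7090C
s_8 = Round(s_7, k_7) = 0x38BCE

0x3F0F7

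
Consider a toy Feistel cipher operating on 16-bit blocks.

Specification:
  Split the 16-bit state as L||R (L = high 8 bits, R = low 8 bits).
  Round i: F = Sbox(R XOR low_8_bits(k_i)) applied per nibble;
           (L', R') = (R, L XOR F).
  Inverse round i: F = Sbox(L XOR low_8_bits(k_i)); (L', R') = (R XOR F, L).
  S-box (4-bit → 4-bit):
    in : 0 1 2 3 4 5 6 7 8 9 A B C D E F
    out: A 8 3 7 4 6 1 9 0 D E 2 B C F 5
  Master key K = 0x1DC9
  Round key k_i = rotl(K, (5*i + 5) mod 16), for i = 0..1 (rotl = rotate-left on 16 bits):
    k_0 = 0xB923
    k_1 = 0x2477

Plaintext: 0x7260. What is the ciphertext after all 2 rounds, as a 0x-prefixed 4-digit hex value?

s_0 = plaintext = 0x7260
s_1 = Round(s_0, k_0) = 0x6035
s_2 = Round(s_1, k_1) = 0x3523

0x3523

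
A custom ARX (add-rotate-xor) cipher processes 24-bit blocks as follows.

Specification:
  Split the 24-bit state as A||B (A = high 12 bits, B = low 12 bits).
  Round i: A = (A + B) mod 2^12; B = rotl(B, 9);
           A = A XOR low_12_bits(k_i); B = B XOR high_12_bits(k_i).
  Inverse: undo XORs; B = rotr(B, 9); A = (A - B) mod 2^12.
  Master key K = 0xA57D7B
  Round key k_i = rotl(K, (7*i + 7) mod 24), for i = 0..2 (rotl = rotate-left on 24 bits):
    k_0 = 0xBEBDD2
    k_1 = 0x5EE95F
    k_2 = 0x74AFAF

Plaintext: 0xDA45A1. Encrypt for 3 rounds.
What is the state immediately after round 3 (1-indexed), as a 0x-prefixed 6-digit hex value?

s_0 = plaintext = 0xDA45A1
s_1 = Round(s_0, k_0) = 0xE9795F
s_2 = Round(s_1, k_1) = 0xEA9AC5
s_3 = Round(s_2, k_2) = 0x6C1C12

0x6C1C12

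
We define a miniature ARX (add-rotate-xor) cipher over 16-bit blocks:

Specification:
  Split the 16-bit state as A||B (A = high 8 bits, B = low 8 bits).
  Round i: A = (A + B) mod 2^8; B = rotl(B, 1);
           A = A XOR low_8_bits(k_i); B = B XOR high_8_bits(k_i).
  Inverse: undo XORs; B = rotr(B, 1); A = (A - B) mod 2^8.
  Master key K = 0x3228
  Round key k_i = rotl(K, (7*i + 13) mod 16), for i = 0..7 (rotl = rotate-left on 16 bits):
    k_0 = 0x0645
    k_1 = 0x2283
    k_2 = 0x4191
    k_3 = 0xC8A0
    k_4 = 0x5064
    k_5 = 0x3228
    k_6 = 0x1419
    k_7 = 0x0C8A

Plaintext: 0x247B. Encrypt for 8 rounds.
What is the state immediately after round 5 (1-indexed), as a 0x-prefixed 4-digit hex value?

s_0 = plaintext = 0x247B
s_1 = Round(s_0, k_0) = 0xDAF0
s_2 = Round(s_1, k_1) = 0x49C3
s_3 = Round(s_2, k_2) = 0x9DC6
s_4 = Round(s_3, k_3) = 0xC345
s_5 = Round(s_4, k_4) = 0x6CDA
s_6 = Round(s_5, k_5) = 0x6E87
s_7 = Round(s_6, k_6) = 0xEC1B
s_8 = Round(s_7, k_7) = 0x8D3A

0x6CDA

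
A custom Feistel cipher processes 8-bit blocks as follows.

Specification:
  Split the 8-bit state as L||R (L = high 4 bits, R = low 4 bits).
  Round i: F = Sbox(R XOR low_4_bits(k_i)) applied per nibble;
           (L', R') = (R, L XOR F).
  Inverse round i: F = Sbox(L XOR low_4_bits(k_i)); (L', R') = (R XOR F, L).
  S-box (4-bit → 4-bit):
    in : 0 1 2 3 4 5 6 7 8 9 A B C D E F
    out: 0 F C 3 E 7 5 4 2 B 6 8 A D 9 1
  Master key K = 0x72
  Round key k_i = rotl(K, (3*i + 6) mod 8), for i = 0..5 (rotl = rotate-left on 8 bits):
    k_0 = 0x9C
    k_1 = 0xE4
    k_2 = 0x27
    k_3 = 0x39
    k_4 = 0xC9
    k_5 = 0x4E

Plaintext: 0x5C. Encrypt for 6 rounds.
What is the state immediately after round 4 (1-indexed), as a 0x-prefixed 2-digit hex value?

0xBF

s_0 = plaintext = 0x5C
s_1 = Round(s_0, k_0) = 0xC5
s_2 = Round(s_1, k_1) = 0x53
s_3 = Round(s_2, k_2) = 0x3B
s_4 = Round(s_3, k_3) = 0xBF
s_5 = Round(s_4, k_4) = 0xFE
s_6 = Round(s_5, k_5) = 0xEF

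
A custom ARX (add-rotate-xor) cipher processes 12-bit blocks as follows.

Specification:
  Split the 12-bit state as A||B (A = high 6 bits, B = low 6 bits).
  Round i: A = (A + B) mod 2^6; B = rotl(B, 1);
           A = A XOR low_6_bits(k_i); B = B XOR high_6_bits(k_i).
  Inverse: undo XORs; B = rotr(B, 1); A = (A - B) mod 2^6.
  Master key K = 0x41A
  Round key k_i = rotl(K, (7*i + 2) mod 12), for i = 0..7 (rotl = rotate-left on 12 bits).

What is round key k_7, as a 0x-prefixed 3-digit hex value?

0x0D2

K = 0x41A
k_0 = rotl(K, (7*0+2) mod 12) = rotl(K, 2) = 0x069
k_1 = rotl(K, (7*1+2) mod 12) = rotl(K, 9) = 0x483
k_2 = rotl(K, (7*2+2) mod 12) = rotl(K, 4) = 0x1A4
k_3 = rotl(K, (7*3+2) mod 12) = rotl(K, 11) = 0x20D
k_4 = rotl(K, (7*4+2) mod 12) = rotl(K, 6) = 0x690
k_5 = rotl(K, (7*5+2) mod 12) = rotl(K, 1) = 0x834
k_6 = rotl(K, (7*6+2) mod 12) = rotl(K, 8) = 0xA41
k_7 = rotl(K, (7*7+2) mod 12) = rotl(K, 3) = 0x0D2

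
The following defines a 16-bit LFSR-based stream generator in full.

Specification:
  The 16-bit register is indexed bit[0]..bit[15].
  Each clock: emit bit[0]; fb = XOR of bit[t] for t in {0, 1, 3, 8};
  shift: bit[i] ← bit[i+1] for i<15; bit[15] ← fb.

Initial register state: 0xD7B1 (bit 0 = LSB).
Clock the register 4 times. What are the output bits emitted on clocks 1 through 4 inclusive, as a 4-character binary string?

reg_0 = 0xD7B1
clock 1: out=1, reg = 0x6BD8
clock 2: out=0, reg = 0x35EC
clock 3: out=0, reg = 0x1AF6
clock 4: out=0, reg = 0x8D7B

1000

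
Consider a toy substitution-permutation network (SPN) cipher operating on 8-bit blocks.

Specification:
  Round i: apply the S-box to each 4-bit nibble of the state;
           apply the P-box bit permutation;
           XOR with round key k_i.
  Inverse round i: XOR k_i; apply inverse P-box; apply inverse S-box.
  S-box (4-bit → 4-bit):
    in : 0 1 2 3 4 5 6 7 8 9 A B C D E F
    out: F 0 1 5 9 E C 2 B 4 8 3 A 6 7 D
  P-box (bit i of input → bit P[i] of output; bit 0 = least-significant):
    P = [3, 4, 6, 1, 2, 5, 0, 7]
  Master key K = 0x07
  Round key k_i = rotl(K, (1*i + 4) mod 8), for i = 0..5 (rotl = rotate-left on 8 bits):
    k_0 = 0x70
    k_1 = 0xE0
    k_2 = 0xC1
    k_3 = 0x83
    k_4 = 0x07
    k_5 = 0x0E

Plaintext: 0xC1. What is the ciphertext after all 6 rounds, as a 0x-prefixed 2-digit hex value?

s_0 = plaintext = 0xC1
s_1 = Round(s_0, k_0) = 0xD0
s_2 = Round(s_1, k_1) = 0x9B
s_3 = Round(s_2, k_2) = 0xD8
s_4 = Round(s_3, k_3) = 0xB8
s_5 = Round(s_4, k_4) = 0x39
s_6 = Round(s_5, k_5) = 0x4B

0x4B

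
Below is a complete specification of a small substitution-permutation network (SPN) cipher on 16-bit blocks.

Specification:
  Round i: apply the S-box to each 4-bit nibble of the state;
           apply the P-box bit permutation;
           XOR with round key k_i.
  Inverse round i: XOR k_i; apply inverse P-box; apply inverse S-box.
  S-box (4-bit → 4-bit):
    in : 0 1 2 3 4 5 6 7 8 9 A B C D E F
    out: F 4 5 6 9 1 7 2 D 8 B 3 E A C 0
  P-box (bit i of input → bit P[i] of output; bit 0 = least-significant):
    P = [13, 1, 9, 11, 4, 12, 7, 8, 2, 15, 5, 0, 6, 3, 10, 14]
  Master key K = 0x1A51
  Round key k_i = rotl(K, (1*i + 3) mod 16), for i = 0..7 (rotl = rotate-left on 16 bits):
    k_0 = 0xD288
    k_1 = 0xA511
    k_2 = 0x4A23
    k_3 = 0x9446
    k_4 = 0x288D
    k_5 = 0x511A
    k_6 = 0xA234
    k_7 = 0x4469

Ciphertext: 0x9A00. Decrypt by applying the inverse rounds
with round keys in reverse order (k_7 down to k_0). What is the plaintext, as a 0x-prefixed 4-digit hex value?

s_0 = ciphertext = 0x9A00
s_1 = InvRound(s_0, k_7) = 0x0C7E
s_2 = InvRound(s_1, k_6) = 0x67F0
s_3 = InvRound(s_2, k_5) = 0x6136
s_4 = InvRound(s_3, k_4) = 0xDE8D
s_5 = InvRound(s_4, k_3) = 0xA91C
s_6 = InvRound(s_5, k_2) = 0xD046
s_7 = InvRound(s_6, k_1) = 0x84AB
s_8 = InvRound(s_7, k_0) = 0xEE73

0xEE73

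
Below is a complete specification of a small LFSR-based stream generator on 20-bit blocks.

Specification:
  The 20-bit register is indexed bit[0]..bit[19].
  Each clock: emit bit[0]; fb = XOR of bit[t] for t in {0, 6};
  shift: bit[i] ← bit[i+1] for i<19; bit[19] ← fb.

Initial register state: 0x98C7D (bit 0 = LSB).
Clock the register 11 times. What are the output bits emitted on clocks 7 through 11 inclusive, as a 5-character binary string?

reg_0 = 0x98C7D
clock 1: out=1, reg = 0x4C63E
clock 2: out=0, reg = 0x2631F
clock 3: out=1, reg = 0x9318F
clock 4: out=1, reg = 0xC98C7
clock 5: out=1, reg = 0x64C63
clock 6: out=1, reg = 0x32631
clock 7: out=1, reg = 0x99318
clock 8: out=0, reg = 0x4C98C
clock 9: out=0, reg = 0x264C6
clock 10: out=0, reg = 0x93263
clock 11: out=1, reg = 0x49931

10001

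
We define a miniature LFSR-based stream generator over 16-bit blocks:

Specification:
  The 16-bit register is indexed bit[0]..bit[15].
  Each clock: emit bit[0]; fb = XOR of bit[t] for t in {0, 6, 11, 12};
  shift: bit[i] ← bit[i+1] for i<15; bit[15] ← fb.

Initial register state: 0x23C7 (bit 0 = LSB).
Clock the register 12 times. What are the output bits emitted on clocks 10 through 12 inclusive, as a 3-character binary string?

reg_0 = 0x23C7
clock 1: out=1, reg = 0x11E3
clock 2: out=1, reg = 0x88F1
clock 3: out=1, reg = 0xC478
clock 4: out=0, reg = 0xE23C
clock 5: out=0, reg = 0x711E
clock 6: out=0, reg = 0xB88F
clock 7: out=1, reg = 0xDC47
clock 8: out=1, reg = 0x6E23
clock 9: out=1, reg = 0x3711
clock 10: out=1, reg = 0x1B88
clock 11: out=0, reg = 0x0DC4
clock 12: out=0, reg = 0x06E2

100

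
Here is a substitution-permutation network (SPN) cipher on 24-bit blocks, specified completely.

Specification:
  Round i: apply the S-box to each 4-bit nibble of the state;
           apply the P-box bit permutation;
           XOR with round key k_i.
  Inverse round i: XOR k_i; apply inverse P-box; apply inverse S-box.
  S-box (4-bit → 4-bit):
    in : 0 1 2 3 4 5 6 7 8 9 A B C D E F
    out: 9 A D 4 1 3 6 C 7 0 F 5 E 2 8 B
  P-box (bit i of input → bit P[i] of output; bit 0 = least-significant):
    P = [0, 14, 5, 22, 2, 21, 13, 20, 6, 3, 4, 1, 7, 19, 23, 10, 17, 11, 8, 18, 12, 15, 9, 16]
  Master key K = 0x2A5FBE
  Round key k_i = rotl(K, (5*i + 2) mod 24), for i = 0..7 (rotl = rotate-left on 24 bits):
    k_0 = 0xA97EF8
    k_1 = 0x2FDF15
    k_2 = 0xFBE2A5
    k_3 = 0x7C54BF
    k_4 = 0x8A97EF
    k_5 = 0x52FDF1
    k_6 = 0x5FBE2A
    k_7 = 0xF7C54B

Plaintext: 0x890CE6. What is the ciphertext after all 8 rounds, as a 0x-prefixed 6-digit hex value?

s_0 = plaintext = 0x890CE6
s_1 = Round(s_0, k_0) = 0xB9A842
s_2 = Round(s_1, k_1) = 0xE7C9E8
s_3 = Round(s_2, k_2) = 0x66A784
s_4 = Round(s_3, k_3) = 0xD4FB28
s_5 = Round(s_4, k_4) = 0x90731A
s_6 = Round(s_5, k_5) = 0xA4B9C0
s_7 = Round(s_6, k_6) = 0xAC0CAB
s_8 = Round(s_7, k_7) = 0xC27AF4

0xC27AF4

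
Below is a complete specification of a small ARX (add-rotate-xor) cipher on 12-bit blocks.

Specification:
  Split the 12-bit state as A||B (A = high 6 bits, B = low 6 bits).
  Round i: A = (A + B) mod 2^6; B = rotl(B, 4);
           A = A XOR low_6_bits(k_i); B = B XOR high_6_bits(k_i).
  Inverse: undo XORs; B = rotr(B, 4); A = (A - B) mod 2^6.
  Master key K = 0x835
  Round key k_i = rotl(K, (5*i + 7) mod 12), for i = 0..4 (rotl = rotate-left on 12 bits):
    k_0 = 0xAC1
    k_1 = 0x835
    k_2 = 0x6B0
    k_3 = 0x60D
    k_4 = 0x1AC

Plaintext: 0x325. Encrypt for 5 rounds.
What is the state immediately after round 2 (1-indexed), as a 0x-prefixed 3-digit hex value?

0x5CC

s_0 = plaintext = 0x325
s_1 = Round(s_0, k_0) = 0xC32
s_2 = Round(s_1, k_1) = 0x5CC
s_3 = Round(s_2, k_2) = 0x4D9
s_4 = Round(s_3, k_3) = 0x84E
s_5 = Round(s_4, k_4) = 0x0E5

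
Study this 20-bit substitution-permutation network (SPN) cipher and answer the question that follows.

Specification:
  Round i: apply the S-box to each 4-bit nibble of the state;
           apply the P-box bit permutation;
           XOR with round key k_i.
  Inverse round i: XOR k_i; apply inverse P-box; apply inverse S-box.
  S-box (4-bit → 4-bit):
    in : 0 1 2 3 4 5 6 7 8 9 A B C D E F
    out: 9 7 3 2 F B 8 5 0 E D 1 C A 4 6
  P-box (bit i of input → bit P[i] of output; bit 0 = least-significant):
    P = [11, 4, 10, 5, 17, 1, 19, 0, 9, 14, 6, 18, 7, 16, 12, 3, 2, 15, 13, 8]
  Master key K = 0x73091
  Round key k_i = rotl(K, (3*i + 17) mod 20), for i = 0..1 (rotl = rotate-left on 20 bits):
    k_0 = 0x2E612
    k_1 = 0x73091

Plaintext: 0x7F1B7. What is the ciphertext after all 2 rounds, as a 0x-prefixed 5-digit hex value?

s_0 = plaintext = 0x7F1B7
s_1 = Round(s_0, k_0) = 0x19856
s_2 = Round(s_1, k_1) = 0x480BE

0x480BE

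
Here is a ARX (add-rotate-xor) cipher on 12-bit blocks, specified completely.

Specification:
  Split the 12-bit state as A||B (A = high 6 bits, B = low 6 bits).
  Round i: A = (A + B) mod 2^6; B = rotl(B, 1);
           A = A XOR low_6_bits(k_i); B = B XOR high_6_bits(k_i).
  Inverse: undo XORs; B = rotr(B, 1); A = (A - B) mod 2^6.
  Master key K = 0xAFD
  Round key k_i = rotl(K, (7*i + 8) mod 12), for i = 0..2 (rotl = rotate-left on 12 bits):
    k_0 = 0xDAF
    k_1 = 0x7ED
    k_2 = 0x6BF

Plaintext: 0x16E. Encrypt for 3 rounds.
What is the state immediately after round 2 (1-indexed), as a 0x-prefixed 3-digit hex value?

0xA88

s_0 = plaintext = 0x16E
s_1 = Round(s_0, k_0) = 0x72B
s_2 = Round(s_1, k_1) = 0xA88
s_3 = Round(s_2, k_2) = 0x34A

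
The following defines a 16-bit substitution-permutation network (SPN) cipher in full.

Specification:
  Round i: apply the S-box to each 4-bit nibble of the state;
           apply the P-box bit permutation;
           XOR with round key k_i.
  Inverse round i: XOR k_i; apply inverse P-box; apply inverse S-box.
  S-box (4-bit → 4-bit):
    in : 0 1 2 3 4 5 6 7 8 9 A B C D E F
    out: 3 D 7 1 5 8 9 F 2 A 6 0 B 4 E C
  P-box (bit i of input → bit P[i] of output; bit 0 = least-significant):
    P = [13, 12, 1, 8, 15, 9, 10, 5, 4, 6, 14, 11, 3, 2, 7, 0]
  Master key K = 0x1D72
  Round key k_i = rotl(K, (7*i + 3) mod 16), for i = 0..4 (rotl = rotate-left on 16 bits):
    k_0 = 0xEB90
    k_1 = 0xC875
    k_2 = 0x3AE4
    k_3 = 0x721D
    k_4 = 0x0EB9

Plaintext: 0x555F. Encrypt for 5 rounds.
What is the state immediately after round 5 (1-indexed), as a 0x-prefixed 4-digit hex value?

0xA3E6

s_0 = plaintext = 0x555F
s_1 = Round(s_0, k_0) = 0xE2B3
s_2 = Round(s_1, k_1) = 0xA8A0
s_3 = Round(s_2, k_2) = 0x0C20
s_4 = Round(s_3, k_3) = 0xCC41
s_5 = Round(s_4, k_4) = 0xA3E6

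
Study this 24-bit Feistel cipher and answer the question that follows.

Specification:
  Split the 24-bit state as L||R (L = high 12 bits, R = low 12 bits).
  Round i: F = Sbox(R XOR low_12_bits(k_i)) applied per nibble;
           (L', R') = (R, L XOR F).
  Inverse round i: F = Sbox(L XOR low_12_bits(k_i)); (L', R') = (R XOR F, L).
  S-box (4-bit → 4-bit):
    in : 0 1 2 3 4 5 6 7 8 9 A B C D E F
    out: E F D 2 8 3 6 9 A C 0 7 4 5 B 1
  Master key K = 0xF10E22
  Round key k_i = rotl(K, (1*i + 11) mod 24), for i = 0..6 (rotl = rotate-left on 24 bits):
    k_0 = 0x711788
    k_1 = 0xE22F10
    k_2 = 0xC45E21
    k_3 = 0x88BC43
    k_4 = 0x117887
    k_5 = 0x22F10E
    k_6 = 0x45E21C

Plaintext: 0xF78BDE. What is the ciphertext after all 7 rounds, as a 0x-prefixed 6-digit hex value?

0x21F65B

s_0 = plaintext = 0xF78BDE
s_1 = Round(s_0, k_0) = 0xBDEB4E
s_2 = Round(s_1, k_1) = 0xB4E3E5
s_3 = Round(s_2, k_2) = 0x3E5E06
s_4 = Round(s_3, k_3) = 0xE06E66
s_5 = Round(s_4, k_4) = 0xE668B9
s_6 = Round(s_5, k_5) = 0x8B921F
s_7 = Round(s_6, k_6) = 0x21F65B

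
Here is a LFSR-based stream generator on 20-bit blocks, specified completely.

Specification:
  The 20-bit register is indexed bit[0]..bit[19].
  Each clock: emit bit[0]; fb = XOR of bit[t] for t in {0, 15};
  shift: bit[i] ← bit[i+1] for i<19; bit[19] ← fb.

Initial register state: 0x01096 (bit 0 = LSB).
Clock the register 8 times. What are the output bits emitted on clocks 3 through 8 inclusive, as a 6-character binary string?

101001

reg_0 = 0x01096
clock 1: out=0, reg = 0x0084B
clock 2: out=1, reg = 0x80425
clock 3: out=1, reg = 0xC0212
clock 4: out=0, reg = 0x60109
clock 5: out=1, reg = 0xB0084
clock 6: out=0, reg = 0x58042
clock 7: out=0, reg = 0xAC021
clock 8: out=1, reg = 0x56010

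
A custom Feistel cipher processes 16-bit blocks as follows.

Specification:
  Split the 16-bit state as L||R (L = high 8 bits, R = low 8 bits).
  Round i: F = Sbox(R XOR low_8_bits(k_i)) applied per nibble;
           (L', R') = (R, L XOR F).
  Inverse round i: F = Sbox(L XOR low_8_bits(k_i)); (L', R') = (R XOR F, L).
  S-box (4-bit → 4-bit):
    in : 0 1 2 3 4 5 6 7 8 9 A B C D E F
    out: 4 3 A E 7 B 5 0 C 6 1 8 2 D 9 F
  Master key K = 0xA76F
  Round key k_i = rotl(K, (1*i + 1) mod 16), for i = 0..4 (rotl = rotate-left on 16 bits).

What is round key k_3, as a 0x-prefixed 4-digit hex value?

K = 0xA76F
k_0 = rotl(K, (1*0+1) mod 16) = rotl(K, 1) = 0x4EDF
k_1 = rotl(K, (1*1+1) mod 16) = rotl(K, 2) = 0x9DBE
k_2 = rotl(K, (1*2+1) mod 16) = rotl(K, 3) = 0x3B7D
k_3 = rotl(K, (1*3+1) mod 16) = rotl(K, 4) = 0x76FA

0x76FA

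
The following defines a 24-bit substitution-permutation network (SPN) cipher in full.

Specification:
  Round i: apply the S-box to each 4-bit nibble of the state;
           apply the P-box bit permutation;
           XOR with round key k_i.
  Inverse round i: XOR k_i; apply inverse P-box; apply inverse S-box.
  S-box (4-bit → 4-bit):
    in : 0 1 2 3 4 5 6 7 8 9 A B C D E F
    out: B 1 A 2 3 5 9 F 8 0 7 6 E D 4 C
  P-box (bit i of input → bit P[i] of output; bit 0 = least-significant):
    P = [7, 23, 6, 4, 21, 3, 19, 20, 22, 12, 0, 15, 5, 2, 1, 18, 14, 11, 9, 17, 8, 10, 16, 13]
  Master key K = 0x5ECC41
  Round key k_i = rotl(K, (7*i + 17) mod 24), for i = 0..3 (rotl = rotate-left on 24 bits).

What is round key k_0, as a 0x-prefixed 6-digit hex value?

K = 0x5ECC41
k_0 = rotl(K, (7*0+17) mod 24) = rotl(K, 17) = 0x82BD98

0x82BD98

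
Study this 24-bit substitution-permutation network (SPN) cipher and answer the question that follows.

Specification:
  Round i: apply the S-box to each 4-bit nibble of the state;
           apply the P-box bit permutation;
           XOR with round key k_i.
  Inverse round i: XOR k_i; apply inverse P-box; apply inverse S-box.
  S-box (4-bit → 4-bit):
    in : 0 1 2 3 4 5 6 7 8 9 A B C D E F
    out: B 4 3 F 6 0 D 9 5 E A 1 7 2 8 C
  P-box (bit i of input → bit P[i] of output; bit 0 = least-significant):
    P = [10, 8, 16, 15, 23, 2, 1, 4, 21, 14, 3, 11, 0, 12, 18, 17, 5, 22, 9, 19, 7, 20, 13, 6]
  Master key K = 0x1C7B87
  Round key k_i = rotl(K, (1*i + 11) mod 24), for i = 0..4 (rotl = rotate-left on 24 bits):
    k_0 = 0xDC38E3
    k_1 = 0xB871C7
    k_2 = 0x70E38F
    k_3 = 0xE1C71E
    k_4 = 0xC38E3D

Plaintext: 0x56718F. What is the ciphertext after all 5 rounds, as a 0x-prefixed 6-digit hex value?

0x821A6E

s_0 = plaintext = 0x56718F
s_1 = Round(s_0, k_0) = 0x57BAC8
s_2 = Round(s_1, k_1) = 0x313DE0
s_3 = Round(s_2, k_2) = 0x66145E
s_4 = Round(s_3, k_3) = 0xED25F6
s_5 = Round(s_4, k_4) = 0x821A6E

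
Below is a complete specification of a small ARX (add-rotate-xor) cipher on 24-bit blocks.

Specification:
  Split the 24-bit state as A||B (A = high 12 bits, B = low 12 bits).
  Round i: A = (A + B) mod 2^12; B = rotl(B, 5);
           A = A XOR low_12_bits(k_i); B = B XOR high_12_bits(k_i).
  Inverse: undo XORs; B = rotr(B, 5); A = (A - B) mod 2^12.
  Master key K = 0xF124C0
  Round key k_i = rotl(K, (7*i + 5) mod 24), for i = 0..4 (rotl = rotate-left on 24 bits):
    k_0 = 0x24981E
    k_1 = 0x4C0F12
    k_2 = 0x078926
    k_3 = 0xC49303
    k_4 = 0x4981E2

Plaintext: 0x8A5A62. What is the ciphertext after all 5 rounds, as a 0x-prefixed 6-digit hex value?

0xBF765D

s_0 = plaintext = 0x8A5A62
s_1 = Round(s_0, k_0) = 0xB19E1D
s_2 = Round(s_1, k_1) = 0x62477C
s_3 = Round(s_2, k_2) = 0x486FF6
s_4 = Round(s_3, k_3) = 0x77F296
s_5 = Round(s_4, k_4) = 0xBF765D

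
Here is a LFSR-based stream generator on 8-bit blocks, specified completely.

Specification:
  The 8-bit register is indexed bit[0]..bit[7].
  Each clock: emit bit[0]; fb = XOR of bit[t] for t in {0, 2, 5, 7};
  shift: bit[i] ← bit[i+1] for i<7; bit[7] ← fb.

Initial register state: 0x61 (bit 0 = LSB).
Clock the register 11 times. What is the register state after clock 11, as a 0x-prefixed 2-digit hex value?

reg_0 = 0x61
clock 1: out=1, reg = 0x30
clock 2: out=0, reg = 0x98
clock 3: out=0, reg = 0xCC
clock 4: out=0, reg = 0x66
clock 5: out=0, reg = 0x33
clock 6: out=1, reg = 0x19
clock 7: out=1, reg = 0x8C
clock 8: out=0, reg = 0x46
clock 9: out=0, reg = 0xA3
clock 10: out=1, reg = 0xD1
clock 11: out=1, reg = 0x68

0x68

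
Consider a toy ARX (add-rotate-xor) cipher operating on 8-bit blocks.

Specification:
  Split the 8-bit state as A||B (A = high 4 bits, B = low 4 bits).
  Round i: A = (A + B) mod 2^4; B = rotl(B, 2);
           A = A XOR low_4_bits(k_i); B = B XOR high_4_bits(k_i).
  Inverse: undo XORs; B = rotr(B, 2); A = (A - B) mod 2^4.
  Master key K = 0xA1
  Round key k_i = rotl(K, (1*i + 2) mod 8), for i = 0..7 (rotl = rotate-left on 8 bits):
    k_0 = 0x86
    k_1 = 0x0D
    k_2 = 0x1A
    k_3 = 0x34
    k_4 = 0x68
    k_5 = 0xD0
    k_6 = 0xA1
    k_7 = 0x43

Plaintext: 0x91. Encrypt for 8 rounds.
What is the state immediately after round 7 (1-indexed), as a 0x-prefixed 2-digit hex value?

s_0 = plaintext = 0x91
s_1 = Round(s_0, k_0) = 0xCC
s_2 = Round(s_1, k_1) = 0x53
s_3 = Round(s_2, k_2) = 0x2D
s_4 = Round(s_3, k_3) = 0xB4
s_5 = Round(s_4, k_4) = 0x77
s_6 = Round(s_5, k_5) = 0xE0
s_7 = Round(s_6, k_6) = 0xFA
s_8 = Round(s_7, k_7) = 0xAE

0xFA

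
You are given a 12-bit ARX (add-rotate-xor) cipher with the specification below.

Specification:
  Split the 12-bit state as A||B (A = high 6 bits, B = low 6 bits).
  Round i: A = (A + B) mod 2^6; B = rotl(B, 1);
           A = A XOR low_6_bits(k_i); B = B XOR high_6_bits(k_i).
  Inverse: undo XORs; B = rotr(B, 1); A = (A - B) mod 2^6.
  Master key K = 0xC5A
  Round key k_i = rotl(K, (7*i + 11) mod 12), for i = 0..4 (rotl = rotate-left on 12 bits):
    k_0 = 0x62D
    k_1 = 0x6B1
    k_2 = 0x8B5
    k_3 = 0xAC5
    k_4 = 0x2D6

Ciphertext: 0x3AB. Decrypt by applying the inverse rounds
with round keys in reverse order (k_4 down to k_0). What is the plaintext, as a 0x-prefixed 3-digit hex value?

0x3D1

s_0 = ciphertext = 0x3AB
s_1 = InvRound(s_0, k_4) = 0x210
s_2 = InvRound(s_1, k_3) = 0x43D
s_3 = InvRound(s_2, k_2) = 0xDAF
s_4 = InvRound(s_3, k_1) = 0x37A
s_5 = InvRound(s_4, k_0) = 0x3D1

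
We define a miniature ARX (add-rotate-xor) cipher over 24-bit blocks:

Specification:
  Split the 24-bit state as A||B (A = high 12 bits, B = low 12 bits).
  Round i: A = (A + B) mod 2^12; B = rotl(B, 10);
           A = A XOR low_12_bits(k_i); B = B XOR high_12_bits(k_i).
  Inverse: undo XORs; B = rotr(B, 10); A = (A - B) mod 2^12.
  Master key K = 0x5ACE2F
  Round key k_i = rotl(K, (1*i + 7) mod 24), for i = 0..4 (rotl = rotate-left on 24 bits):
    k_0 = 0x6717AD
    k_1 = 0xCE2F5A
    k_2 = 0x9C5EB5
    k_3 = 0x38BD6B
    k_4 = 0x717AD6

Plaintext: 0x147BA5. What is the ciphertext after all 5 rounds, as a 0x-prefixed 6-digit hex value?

s_0 = plaintext = 0x147BA5
s_1 = Round(s_0, k_0) = 0xB41098
s_2 = Round(s_1, k_1) = 0x483CC4
s_3 = Round(s_2, k_2) = 0xFF2AF4
s_4 = Round(s_3, k_3) = 0x78D136
s_5 = Round(s_4, k_4) = 0x215F5A

0x215F5A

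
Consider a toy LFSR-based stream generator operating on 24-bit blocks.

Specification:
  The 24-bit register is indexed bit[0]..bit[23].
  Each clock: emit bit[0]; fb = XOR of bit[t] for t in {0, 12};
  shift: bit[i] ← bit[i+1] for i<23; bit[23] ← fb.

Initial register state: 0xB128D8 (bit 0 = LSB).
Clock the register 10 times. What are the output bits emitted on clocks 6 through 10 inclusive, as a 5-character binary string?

01100

reg_0 = 0xB128D8
clock 1: out=0, reg = 0x58946C
clock 2: out=0, reg = 0xAC4A36
clock 3: out=0, reg = 0x56251B
clock 4: out=1, reg = 0xAB128D
clock 5: out=1, reg = 0x558946
clock 6: out=0, reg = 0x2AC4A3
clock 7: out=1, reg = 0x956251
clock 8: out=1, reg = 0xCAB128
clock 9: out=0, reg = 0xE55894
clock 10: out=0, reg = 0xF2AC4A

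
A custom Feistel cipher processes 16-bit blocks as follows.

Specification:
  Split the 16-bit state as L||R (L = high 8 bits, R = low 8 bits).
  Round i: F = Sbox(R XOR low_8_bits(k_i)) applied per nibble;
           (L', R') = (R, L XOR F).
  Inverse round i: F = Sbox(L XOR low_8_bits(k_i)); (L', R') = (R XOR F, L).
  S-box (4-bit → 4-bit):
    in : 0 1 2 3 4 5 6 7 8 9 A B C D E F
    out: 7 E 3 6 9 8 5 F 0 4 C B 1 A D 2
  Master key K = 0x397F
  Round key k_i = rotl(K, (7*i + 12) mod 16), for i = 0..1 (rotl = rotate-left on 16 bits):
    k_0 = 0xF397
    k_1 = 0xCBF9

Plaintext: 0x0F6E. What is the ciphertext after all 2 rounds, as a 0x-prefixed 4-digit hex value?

s_0 = plaintext = 0x0F6E
s_1 = Round(s_0, k_0) = 0x6E2B
s_2 = Round(s_1, k_1) = 0x2BCD

0x2BCD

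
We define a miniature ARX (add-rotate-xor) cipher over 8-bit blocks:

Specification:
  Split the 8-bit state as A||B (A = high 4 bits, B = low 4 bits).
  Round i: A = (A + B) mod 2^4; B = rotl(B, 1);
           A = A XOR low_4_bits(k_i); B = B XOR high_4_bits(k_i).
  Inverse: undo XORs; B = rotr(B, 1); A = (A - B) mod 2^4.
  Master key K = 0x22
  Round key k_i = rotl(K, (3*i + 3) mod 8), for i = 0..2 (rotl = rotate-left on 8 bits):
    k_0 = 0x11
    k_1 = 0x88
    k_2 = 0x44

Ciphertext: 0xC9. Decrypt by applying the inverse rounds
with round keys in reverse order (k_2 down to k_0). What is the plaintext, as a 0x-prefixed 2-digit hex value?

s_0 = ciphertext = 0xC9
s_1 = InvRound(s_0, k_2) = 0xAE
s_2 = InvRound(s_1, k_1) = 0xF3
s_3 = InvRound(s_2, k_0) = 0xD1

0xD1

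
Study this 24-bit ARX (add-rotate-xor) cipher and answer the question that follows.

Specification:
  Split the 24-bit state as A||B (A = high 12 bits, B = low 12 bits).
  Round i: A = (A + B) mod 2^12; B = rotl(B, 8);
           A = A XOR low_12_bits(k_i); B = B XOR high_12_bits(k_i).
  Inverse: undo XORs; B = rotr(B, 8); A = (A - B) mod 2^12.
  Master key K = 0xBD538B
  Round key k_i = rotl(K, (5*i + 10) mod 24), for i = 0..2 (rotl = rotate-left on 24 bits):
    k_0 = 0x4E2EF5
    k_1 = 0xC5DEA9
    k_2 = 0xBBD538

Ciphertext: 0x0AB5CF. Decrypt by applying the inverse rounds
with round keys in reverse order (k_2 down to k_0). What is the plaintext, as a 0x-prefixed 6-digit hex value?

s_0 = ciphertext = 0x0AB5CF
s_1 = InvRound(s_0, k_2) = 0xE6572E
s_2 = InvRound(s_1, k_1) = 0x99173B
s_3 = InvRound(s_2, k_0) = 0x9D1D93

0x9D1D93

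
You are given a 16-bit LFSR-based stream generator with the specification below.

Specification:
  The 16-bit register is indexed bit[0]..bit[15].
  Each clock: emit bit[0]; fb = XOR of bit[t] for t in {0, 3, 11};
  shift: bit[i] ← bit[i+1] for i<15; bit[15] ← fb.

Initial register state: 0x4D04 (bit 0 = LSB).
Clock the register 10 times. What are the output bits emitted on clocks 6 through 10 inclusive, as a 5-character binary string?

reg_0 = 0x4D04
clock 1: out=0, reg = 0xA682
clock 2: out=0, reg = 0x5341
clock 3: out=1, reg = 0xA9A0
clock 4: out=0, reg = 0xD4D0
clock 5: out=0, reg = 0x6A68
clock 6: out=0, reg = 0x3534
clock 7: out=0, reg = 0x1A9A
clock 8: out=0, reg = 0x0D4D
clock 9: out=1, reg = 0x86A6
clock 10: out=0, reg = 0x4353

00010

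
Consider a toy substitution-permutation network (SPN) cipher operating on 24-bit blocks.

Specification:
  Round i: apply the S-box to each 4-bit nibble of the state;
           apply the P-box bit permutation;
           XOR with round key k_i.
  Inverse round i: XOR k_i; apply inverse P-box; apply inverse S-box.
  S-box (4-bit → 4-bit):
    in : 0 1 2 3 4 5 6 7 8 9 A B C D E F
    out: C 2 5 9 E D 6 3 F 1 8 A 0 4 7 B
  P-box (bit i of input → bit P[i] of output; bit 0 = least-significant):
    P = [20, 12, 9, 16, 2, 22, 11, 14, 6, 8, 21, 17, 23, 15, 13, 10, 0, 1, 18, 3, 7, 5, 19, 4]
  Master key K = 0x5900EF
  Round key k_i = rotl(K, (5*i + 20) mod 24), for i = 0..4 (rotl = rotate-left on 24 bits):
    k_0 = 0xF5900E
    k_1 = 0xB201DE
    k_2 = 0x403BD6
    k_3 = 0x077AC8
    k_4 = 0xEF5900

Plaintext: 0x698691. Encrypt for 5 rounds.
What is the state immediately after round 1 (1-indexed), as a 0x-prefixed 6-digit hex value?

s_0 = plaintext = 0x698691
s_1 = Round(s_0, k_0) = 0x5D252B
s_2 = Round(s_1, k_1) = 0x1D390A
s_3 = Round(s_2, k_2) = 0xC577B6
s_4 = Round(s_3, k_3) = 0xC3A981
s_5 = Round(s_4, k_4) = 0xAF054D

0x5D252B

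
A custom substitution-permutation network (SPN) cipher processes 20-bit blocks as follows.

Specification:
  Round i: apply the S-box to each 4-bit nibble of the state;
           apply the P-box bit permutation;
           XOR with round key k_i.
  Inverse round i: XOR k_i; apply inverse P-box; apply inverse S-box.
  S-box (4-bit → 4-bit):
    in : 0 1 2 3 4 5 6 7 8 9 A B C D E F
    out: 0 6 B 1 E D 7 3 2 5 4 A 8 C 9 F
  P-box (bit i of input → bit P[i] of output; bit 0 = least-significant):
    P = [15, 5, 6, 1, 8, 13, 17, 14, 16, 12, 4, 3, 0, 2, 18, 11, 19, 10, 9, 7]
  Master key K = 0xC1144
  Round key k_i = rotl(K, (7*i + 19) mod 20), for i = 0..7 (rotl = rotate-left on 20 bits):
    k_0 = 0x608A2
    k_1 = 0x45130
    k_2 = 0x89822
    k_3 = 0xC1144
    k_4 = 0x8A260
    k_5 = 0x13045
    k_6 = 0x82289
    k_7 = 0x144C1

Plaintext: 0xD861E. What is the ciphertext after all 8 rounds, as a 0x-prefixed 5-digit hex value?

0x93F72

s_0 = plaintext = 0xD861E
s_1 = Round(s_0, k_0) = 0x5BA34
s_2 = Round(s_1, k_1) = 0xC5AC6
s_3 = Round(s_2, k_2) = 0xC50D3
s_4 = Round(s_3, k_3) = 0xAD9C5
s_5 = Round(s_4, k_4) = 0xD6832
s_6 = Round(s_5, k_5) = 0x5A3E2
s_7 = Round(s_6, k_6) = 0x5E12B
s_8 = Round(s_7, k_7) = 0x93F72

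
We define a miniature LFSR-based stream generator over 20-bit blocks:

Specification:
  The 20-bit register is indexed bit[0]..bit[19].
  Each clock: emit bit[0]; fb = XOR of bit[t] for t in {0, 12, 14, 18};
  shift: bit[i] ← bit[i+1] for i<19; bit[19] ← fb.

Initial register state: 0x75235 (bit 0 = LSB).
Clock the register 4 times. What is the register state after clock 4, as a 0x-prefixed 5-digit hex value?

0xC7523

reg_0 = 0x75235
clock 1: out=1, reg = 0x3A91A
clock 2: out=0, reg = 0x1D48D
clock 3: out=1, reg = 0x8EA46
clock 4: out=0, reg = 0xC7523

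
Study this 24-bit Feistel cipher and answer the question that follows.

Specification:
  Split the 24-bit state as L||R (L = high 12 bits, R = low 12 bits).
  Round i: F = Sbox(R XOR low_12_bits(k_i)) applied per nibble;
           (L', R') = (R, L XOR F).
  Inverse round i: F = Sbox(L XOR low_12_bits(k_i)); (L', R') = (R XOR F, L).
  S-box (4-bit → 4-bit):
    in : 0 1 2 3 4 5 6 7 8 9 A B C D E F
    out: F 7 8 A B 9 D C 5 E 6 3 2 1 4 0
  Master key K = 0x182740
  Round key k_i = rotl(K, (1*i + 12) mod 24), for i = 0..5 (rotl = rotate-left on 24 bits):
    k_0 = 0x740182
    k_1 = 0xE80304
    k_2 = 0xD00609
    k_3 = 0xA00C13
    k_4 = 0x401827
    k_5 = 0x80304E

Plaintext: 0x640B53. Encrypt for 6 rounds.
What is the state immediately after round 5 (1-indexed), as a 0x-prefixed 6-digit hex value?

s_0 = plaintext = 0x640B53
s_1 = Round(s_0, k_0) = 0xB53057
s_2 = Round(s_1, k_1) = 0x0571C9
s_3 = Round(s_2, k_2) = 0x1C9C78
s_4 = Round(s_3, k_3) = 0xC78E1A
s_5 = Round(s_4, k_4) = 0xE1A1D9
s_6 = Round(s_5, k_5) = 0x1D99F6

0xE1A1D9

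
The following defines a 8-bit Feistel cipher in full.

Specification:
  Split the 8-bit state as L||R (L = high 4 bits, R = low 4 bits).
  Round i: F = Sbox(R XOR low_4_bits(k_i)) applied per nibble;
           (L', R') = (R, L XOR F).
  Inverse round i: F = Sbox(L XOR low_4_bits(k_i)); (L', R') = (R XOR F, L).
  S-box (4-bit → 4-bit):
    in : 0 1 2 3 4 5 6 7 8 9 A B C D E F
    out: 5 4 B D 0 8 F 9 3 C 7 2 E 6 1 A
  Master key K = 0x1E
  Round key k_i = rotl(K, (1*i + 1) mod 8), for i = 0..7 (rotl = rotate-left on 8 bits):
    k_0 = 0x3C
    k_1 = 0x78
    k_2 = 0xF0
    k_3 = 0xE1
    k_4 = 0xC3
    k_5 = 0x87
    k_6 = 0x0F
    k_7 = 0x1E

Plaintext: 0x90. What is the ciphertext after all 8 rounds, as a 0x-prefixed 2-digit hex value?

s_0 = plaintext = 0x90
s_1 = Round(s_0, k_0) = 0x07
s_2 = Round(s_1, k_1) = 0x7A
s_3 = Round(s_2, k_2) = 0xA0
s_4 = Round(s_3, k_3) = 0x0E
s_5 = Round(s_4, k_4) = 0xE6
s_6 = Round(s_5, k_5) = 0x6A
s_7 = Round(s_6, k_6) = 0xAE
s_8 = Round(s_7, k_7) = 0xEF

0xEF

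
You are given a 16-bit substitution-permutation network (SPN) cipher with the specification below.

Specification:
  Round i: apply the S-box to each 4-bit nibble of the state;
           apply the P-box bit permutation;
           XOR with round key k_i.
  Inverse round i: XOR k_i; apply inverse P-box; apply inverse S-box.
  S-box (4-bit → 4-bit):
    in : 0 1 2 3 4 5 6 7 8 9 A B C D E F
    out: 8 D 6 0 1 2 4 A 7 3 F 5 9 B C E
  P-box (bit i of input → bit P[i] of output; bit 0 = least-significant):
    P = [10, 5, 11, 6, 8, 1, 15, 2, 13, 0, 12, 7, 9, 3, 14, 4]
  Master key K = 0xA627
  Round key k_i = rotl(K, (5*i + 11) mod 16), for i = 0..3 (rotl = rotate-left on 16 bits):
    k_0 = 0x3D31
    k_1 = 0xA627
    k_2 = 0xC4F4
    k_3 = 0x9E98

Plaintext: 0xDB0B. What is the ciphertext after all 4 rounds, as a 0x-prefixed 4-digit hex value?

0xB5F6

s_0 = plaintext = 0xDB0B
s_1 = Round(s_0, k_0) = 0x032D
s_2 = Round(s_1, k_1) = 0x2255
s_3 = Round(s_2, k_2) = 0x94DF
s_4 = Round(s_3, k_3) = 0xB5F6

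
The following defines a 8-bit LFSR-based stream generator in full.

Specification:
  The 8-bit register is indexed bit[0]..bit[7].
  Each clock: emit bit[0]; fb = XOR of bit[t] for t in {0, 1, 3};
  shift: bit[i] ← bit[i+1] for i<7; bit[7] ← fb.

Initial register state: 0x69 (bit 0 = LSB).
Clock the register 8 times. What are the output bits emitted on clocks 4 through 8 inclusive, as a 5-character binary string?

reg_0 = 0x69
clock 1: out=1, reg = 0x34
clock 2: out=0, reg = 0x1A
clock 3: out=0, reg = 0x0D
clock 4: out=1, reg = 0x06
clock 5: out=0, reg = 0x83
clock 6: out=1, reg = 0x41
clock 7: out=1, reg = 0xA0
clock 8: out=0, reg = 0x50

10110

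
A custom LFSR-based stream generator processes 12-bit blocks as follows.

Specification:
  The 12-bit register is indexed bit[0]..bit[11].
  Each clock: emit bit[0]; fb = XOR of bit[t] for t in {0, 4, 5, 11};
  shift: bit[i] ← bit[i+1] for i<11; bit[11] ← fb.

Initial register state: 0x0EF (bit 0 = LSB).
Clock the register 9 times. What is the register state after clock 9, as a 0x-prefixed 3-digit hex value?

0x510

reg_0 = 0x0EF
clock 1: out=1, reg = 0x077
clock 2: out=1, reg = 0x83B
clock 3: out=1, reg = 0x41D
clock 4: out=1, reg = 0x20E
clock 5: out=0, reg = 0x107
clock 6: out=1, reg = 0x883
clock 7: out=1, reg = 0x441
clock 8: out=1, reg = 0xA20
clock 9: out=0, reg = 0x510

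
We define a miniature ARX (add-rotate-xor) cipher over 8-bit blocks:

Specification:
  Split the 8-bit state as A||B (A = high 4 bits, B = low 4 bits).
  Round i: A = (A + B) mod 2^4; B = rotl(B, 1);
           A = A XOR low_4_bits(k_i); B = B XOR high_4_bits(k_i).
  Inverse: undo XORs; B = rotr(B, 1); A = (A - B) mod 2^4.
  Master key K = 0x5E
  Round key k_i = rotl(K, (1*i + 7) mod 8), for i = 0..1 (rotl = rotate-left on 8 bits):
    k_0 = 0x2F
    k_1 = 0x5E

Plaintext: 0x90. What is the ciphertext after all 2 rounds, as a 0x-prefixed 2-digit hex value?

s_0 = plaintext = 0x90
s_1 = Round(s_0, k_0) = 0x62
s_2 = Round(s_1, k_1) = 0x61

0x61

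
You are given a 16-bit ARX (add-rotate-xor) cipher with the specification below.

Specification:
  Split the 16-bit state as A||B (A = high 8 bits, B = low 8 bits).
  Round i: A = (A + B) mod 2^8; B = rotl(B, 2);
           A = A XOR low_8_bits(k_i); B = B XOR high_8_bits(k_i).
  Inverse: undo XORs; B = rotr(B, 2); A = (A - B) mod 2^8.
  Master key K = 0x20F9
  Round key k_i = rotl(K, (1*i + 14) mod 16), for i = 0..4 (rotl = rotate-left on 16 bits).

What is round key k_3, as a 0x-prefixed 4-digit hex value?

K = 0x20F9
k_0 = rotl(K, (1*0+14) mod 16) = rotl(K, 14) = 0x483E
k_1 = rotl(K, (1*1+14) mod 16) = rotl(K, 15) = 0x907C
k_2 = rotl(K, (1*2+14) mod 16) = rotl(K, 0) = 0x20F9
k_3 = rotl(K, (1*3+14) mod 16) = rotl(K, 1) = 0x41F2

0x41F2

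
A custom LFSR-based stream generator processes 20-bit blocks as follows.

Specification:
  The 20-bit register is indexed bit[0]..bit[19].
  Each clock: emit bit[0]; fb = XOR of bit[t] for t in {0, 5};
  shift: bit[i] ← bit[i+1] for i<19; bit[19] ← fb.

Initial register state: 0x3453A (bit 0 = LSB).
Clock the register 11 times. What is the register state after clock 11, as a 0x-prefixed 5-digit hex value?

reg_0 = 0x3453A
clock 1: out=0, reg = 0x9A29D
clock 2: out=1, reg = 0xCD14E
clock 3: out=0, reg = 0x668A7
clock 4: out=1, reg = 0x33453
clock 5: out=1, reg = 0x99A29
clock 6: out=1, reg = 0x4CD14
clock 7: out=0, reg = 0x2668A
clock 8: out=0, reg = 0x13345
clock 9: out=1, reg = 0x899A2
clock 10: out=0, reg = 0xC4CD1
clock 11: out=1, reg = 0xE2668

0xE2668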